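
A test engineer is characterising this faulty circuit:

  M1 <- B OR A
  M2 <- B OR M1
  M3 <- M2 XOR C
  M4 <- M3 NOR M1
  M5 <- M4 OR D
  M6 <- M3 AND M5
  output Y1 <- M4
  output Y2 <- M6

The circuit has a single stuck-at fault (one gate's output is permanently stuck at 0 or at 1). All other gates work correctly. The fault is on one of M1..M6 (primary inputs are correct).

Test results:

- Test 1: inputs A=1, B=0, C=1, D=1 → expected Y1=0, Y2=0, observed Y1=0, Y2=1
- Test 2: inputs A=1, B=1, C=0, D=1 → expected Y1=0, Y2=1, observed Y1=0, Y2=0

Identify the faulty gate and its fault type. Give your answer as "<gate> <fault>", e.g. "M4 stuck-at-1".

M2 stuck-at-0

Fault-free values for test 1 (A=1, B=0, C=1, D=1): M1=1, M2=1, M3=0, M4=0, M5=1, M6=0, giving Y1=0, Y2=0. Observed Y1=0, Y2=1.
Test 1: faults giving observed Y1=0, Y2=1 are {M1 stuck-at-0, M2 stuck-at-0, M3 stuck-at-1, M6 stuck-at-1}.
Test 2 (A=1, B=1, C=0, D=1): fault-free M1=1, M2=1, M3=1, M4=0, M5=1, M6=1 → Y1=0, Y2=1; observed Y1=0, Y2=0. Eliminates M1 stuck-at-0, M3 stuck-at-1, M6 stuck-at-1.
Only M2 stuck-at-0 is consistent with every test.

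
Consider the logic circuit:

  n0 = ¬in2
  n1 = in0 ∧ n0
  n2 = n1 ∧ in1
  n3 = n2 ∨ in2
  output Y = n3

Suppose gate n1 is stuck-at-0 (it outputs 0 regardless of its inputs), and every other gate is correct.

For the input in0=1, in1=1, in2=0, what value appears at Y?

0

Propagate with n1 forced: n0=1, n1=0 [stuck-at-0], n2=0, n3=0.
So Y = 0. (Without the fault it would be 1.)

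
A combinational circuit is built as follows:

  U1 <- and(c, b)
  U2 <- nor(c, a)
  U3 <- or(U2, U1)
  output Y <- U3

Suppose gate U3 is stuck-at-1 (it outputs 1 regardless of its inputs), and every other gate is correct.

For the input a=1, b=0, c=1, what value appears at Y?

Propagate with U3 forced: U1=0, U2=0, U3=1 [stuck-at-1].
So Y = 1. (Without the fault it would be 0.)

1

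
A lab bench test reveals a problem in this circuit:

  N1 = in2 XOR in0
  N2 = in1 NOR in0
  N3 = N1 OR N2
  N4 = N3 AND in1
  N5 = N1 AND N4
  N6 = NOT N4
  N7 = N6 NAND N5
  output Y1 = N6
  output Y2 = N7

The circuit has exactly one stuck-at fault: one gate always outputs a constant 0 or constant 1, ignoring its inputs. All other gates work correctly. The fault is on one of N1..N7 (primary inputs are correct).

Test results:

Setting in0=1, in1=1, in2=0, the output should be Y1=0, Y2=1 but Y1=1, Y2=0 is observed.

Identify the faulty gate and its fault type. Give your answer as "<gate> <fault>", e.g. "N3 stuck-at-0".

N6 stuck-at-1

Fault-free values for test 1 (in0=1, in1=1, in2=0): N1=1, N2=0, N3=1, N4=1, N5=1, N6=0, N7=1, giving Y1=0, Y2=1. Observed Y1=1, Y2=0.
Test 1: faults giving observed Y1=1, Y2=0 are {N6 stuck-at-1}.
Only N6 stuck-at-1 is consistent with every test.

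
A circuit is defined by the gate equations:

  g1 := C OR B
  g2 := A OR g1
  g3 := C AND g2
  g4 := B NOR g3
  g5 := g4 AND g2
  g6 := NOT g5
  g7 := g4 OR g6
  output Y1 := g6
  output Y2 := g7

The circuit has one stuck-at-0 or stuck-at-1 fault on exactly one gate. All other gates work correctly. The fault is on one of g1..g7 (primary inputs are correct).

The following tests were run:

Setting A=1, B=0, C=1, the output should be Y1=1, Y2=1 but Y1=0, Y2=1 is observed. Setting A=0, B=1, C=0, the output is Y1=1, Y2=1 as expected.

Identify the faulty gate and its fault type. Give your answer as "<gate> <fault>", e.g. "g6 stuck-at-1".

g3 stuck-at-0

Fault-free values for test 1 (A=1, B=0, C=1): g1=1, g2=1, g3=1, g4=0, g5=0, g6=1, g7=1, giving Y1=1, Y2=1. Observed Y1=0, Y2=1.
Test 1: faults giving observed Y1=0, Y2=1 are {g3 stuck-at-0, g4 stuck-at-1}.
Test 2 (A=0, B=1, C=0): fault-free g1=1, g2=1, g3=0, g4=0, g5=0, g6=1, g7=1 → Y1=1, Y2=1; observed Y1=1, Y2=1. Eliminates g4 stuck-at-1.
Only g3 stuck-at-0 is consistent with every test.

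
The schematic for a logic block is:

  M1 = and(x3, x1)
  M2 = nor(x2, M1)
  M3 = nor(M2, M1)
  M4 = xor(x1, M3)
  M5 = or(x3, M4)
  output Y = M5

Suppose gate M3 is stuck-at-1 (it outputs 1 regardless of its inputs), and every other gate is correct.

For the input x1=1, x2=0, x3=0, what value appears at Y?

Propagate with M3 forced: M1=0, M2=1, M3=1 [stuck-at-1], M4=0, M5=0.
So Y = 0. (Without the fault it would be 1.)

0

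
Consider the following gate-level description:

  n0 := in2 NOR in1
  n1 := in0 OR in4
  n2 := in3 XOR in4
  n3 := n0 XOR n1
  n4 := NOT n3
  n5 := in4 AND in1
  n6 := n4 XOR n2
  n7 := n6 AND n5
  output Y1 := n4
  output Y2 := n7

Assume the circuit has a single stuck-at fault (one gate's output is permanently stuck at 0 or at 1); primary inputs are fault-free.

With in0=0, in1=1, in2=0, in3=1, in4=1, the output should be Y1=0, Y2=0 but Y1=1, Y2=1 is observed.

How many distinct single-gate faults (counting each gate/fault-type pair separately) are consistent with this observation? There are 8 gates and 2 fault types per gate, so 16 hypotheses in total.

Fault-free: n0=0, n1=1, n2=0, n3=1, n4=0, n5=1, n6=0, n7=0 → Y1=0, Y2=0. Observed Y1=1, Y2=1.
  n0: stuck-at-1 ✓; others ✗
  n1: stuck-at-0 ✓; others ✗
  n2: none of the 2 fault types match ✗
  n3: stuck-at-0 ✓; others ✗
  n4: stuck-at-1 ✓; others ✗
  n5: none of the 2 fault types match ✗
  n6: none of the 2 fault types match ✗
  n7: none of the 2 fault types match ✗
Consistent faults: {n0 stuck-at-1, n1 stuck-at-0, n3 stuck-at-0, n4 stuck-at-1} — 4 in all.

4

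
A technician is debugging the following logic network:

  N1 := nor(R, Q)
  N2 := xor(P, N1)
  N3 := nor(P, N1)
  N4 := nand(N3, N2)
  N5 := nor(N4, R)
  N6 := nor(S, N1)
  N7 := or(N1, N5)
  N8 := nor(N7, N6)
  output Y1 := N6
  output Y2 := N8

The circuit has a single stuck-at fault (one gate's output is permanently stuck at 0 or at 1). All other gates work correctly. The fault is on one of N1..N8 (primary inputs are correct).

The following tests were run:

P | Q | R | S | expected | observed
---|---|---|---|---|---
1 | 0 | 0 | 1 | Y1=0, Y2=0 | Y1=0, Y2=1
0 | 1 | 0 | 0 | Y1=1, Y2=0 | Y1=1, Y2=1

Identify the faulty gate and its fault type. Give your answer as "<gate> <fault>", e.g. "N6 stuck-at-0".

Fault-free values for test 1 (P=1, Q=0, R=0, S=1): N1=1, N2=0, N3=0, N4=1, N5=0, N6=0, N7=1, N8=0, giving Y1=0, Y2=0. Observed Y1=0, Y2=1.
Test 1: faults giving observed Y1=0, Y2=1 are {N1 stuck-at-0, N7 stuck-at-0, N8 stuck-at-1}.
Test 2 (P=0, Q=1, R=0, S=0): fault-free N1=0, N2=0, N3=1, N4=1, N5=0, N6=1, N7=0, N8=0 → Y1=1, Y2=0; observed Y1=1, Y2=1. Eliminates N1 stuck-at-0, N7 stuck-at-0.
Only N8 stuck-at-1 is consistent with every test.

N8 stuck-at-1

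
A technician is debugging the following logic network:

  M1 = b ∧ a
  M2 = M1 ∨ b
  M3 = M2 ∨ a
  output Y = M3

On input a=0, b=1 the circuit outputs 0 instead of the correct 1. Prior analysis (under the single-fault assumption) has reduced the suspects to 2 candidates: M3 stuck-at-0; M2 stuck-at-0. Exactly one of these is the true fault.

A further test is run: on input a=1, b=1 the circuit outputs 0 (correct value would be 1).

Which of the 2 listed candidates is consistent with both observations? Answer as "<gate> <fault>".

M3 stuck-at-0

Evaluate each candidate on input a=1, b=1:
  M3 stuck-at-0: M1=1, M2=1, M3=0 [stuck-at-0] → 0 — matches
  M2 stuck-at-0: M1=1, M2=0 [stuck-at-0], M3=1 → 1 — eliminated
Only M3 stuck-at-0 reproduces the observed 0.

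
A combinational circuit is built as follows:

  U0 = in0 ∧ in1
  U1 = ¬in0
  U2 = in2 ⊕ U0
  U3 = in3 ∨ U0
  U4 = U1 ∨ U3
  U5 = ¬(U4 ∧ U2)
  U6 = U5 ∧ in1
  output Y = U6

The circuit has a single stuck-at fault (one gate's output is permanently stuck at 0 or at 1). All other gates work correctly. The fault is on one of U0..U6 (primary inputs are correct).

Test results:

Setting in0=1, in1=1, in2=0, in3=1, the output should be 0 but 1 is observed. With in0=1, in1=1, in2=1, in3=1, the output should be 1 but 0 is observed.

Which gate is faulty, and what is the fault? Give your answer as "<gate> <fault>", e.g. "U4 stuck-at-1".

U0 stuck-at-0

Fault-free values for test 1 (in0=1, in1=1, in2=0, in3=1): U0=1, U1=0, U2=1, U3=1, U4=1, U5=0, U6=0, giving Y=0. Observed 1.
Test 1: faults giving observed 1 are {U0 stuck-at-0, U2 stuck-at-0, U3 stuck-at-0, U4 stuck-at-0, U5 stuck-at-1, U6 stuck-at-1}.
Test 2 (in0=1, in1=1, in2=1, in3=1): fault-free U0=1, U1=0, U2=0, U3=1, U4=1, U5=1, U6=1 → 1; observed 0. Eliminates U2 stuck-at-0, U3 stuck-at-0, U4 stuck-at-0, U5 stuck-at-1, U6 stuck-at-1.
Only U0 stuck-at-0 is consistent with every test.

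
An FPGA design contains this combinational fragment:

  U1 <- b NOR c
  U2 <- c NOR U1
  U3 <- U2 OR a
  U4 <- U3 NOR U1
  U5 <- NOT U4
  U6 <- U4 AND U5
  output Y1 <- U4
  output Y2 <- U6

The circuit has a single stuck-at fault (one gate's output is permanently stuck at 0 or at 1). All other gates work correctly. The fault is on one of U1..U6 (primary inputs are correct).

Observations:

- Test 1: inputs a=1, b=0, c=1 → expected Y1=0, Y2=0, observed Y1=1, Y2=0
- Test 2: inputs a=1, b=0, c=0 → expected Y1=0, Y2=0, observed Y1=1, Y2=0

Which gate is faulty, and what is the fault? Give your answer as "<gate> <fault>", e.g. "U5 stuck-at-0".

Fault-free values for test 1 (a=1, b=0, c=1): U1=0, U2=0, U3=1, U4=0, U5=1, U6=0, giving Y1=0, Y2=0. Observed Y1=1, Y2=0.
Test 1: faults giving observed Y1=1, Y2=0 are {U3 stuck-at-0, U4 stuck-at-1}.
Test 2 (a=1, b=0, c=0): fault-free U1=1, U2=0, U3=1, U4=0, U5=1, U6=0 → Y1=0, Y2=0; observed Y1=1, Y2=0. Eliminates U3 stuck-at-0.
Only U4 stuck-at-1 is consistent with every test.

U4 stuck-at-1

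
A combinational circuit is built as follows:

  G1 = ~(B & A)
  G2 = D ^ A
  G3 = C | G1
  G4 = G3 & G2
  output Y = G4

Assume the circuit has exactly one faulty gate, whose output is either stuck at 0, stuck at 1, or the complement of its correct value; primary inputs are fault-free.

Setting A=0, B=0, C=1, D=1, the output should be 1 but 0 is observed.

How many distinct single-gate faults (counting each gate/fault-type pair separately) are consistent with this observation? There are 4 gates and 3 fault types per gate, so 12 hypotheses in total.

6

Fault-free: G1=1, G2=1, G3=1, G4=1 → 1. Observed 0.
  G1 stuck-at-0: output 1 ✗
  G1 stuck-at-1: output 1 ✗
  G1 inverted output: output 1 ✗
  G2 stuck-at-0: output 0 ✓
  G2 stuck-at-1: output 1 ✗
  G2 inverted output: output 0 ✓
  G3 stuck-at-0: output 0 ✓
  G3 stuck-at-1: output 1 ✗
  G3 inverted output: output 0 ✓
  G4 stuck-at-0: output 0 ✓
  G4 stuck-at-1: output 1 ✗
  G4 inverted output: output 0 ✓
Consistent faults: {G2 stuck-at-0, G2 inverted output, G3 stuck-at-0, G3 inverted output, G4 stuck-at-0, G4 inverted output} — 6 in all.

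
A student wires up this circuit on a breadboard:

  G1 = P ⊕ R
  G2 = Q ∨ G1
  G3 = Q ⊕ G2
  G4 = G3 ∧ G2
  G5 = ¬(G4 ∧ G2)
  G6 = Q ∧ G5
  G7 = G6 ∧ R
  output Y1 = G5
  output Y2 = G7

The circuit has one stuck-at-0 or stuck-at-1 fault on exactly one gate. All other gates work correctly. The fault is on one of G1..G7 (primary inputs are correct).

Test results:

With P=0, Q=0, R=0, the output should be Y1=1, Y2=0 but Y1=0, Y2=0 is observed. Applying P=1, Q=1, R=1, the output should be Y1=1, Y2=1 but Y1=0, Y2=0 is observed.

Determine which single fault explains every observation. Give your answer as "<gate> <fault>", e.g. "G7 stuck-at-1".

Fault-free values for test 1 (P=0, Q=0, R=0): G1=0, G2=0, G3=0, G4=0, G5=1, G6=0, G7=0, giving Y1=1, Y2=0. Observed Y1=0, Y2=0.
Test 1: faults giving observed Y1=0, Y2=0 are {G1 stuck-at-1, G2 stuck-at-1, G5 stuck-at-0}.
Test 2 (P=1, Q=1, R=1): fault-free G1=0, G2=1, G3=0, G4=0, G5=1, G6=1, G7=1 → Y1=1, Y2=1; observed Y1=0, Y2=0. Eliminates G1 stuck-at-1, G2 stuck-at-1.
Only G5 stuck-at-0 is consistent with every test.

G5 stuck-at-0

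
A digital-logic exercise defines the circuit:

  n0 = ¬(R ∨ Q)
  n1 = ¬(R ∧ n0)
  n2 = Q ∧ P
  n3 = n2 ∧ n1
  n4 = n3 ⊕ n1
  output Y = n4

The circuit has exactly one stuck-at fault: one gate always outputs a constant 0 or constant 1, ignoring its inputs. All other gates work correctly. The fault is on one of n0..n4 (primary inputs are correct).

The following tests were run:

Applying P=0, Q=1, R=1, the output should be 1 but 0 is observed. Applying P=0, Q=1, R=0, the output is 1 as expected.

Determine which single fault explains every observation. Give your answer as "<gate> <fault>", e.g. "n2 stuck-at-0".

n0 stuck-at-1

Fault-free values for test 1 (P=0, Q=1, R=1): n0=0, n1=1, n2=0, n3=0, n4=1, giving Y=1. Observed 0.
Test 1: faults giving observed 0 are {n0 stuck-at-1, n1 stuck-at-0, n2 stuck-at-1, n3 stuck-at-1, n4 stuck-at-0}.
Test 2 (P=0, Q=1, R=0): fault-free n0=0, n1=1, n2=0, n3=0, n4=1 → 1; observed 1. Eliminates n1 stuck-at-0, n2 stuck-at-1, n3 stuck-at-1, n4 stuck-at-0.
Only n0 stuck-at-1 is consistent with every test.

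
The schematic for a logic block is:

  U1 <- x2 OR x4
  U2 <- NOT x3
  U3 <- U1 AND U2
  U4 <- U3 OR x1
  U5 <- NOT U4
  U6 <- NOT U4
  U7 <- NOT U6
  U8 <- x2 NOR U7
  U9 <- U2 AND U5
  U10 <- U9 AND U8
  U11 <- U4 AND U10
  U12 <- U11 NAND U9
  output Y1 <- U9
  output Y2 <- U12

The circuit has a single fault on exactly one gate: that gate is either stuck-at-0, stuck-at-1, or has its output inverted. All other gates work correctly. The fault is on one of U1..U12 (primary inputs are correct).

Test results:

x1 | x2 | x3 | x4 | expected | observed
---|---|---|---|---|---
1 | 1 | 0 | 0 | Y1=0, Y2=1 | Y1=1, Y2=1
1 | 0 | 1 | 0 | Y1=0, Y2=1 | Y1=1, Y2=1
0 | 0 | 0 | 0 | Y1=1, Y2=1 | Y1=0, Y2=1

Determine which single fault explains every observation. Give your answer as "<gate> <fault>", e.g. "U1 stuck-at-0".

Fault-free values for test 1 (x1=1, x2=1, x3=0, x4=0): U1=1, U2=1, U3=1, U4=1, U5=0, U6=0, U7=1, U8=0, U9=0, U10=0, U11=0, U12=1, giving Y1=0, Y2=1. Observed Y1=1, Y2=1.
Test 1: faults giving observed Y1=1, Y2=1 are {U4 stuck-at-0, U4 inverted output, U5 stuck-at-1, U5 inverted output, U9 stuck-at-1, U9 inverted output}.
Test 2 (x1=1, x2=0, x3=1, x4=0): fault-free U1=0, U2=0, U3=0, U4=1, U5=0, U6=0, U7=1, U8=0, U9=0, U10=0, U11=0, U12=1 → Y1=0, Y2=1; observed Y1=1, Y2=1. Eliminates U4 stuck-at-0, U4 inverted output, U5 stuck-at-1, U5 inverted output.
Test 3 (x1=0, x2=0, x3=0, x4=0): fault-free U1=0, U2=1, U3=0, U4=0, U5=1, U6=1, U7=0, U8=1, U9=1, U10=1, U11=0, U12=1 → Y1=1, Y2=1; observed Y1=0, Y2=1. Eliminates U9 stuck-at-1.
Only U9 inverted output is consistent with every test.

U9 inverted output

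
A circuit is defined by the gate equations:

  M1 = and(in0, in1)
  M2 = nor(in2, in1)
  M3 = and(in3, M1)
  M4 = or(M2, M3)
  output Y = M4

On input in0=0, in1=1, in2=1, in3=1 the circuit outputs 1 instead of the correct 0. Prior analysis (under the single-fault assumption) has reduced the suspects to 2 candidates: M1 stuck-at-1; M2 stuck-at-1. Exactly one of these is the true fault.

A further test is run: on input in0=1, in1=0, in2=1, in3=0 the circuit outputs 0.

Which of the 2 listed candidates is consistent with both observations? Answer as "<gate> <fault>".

M1 stuck-at-1

Evaluate each candidate on input in0=1, in1=0, in2=1, in3=0:
  M1 stuck-at-1: M1=1 [stuck-at-1], M2=0, M3=0, M4=0 → 0 — matches
  M2 stuck-at-1: M1=0, M2=1 [stuck-at-1], M3=0, M4=1 → 1 — eliminated
Only M1 stuck-at-1 reproduces the observed 0.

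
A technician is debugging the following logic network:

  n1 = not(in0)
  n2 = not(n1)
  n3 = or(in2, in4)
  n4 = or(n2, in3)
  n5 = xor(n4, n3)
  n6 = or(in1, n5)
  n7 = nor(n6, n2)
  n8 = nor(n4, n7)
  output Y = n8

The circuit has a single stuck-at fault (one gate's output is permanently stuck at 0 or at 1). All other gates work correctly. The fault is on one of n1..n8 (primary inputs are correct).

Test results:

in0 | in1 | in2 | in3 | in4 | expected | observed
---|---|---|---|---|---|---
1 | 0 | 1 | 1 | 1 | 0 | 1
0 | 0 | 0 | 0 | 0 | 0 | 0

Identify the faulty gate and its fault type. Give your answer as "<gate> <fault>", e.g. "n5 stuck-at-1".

Fault-free values for test 1 (in0=1, in1=0, in2=1, in3=1, in4=1): n1=0, n2=1, n3=1, n4=1, n5=0, n6=0, n7=0, n8=0, giving Y=0. Observed 1.
Test 1: faults giving observed 1 are {n4 stuck-at-0, n8 stuck-at-1}.
Test 2 (in0=0, in1=0, in2=0, in3=0, in4=0): fault-free n1=1, n2=0, n3=0, n4=0, n5=0, n6=0, n7=1, n8=0 → 0; observed 0. Eliminates n8 stuck-at-1.
Only n4 stuck-at-0 is consistent with every test.

n4 stuck-at-0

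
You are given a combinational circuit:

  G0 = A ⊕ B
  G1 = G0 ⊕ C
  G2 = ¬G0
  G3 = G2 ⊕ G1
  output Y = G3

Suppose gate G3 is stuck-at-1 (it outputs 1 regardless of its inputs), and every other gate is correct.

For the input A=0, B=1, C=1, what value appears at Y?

1

Propagate with G3 forced: G0=1, G1=0, G2=0, G3=1 [stuck-at-1].
So Y = 1. (Without the fault it would be 0.)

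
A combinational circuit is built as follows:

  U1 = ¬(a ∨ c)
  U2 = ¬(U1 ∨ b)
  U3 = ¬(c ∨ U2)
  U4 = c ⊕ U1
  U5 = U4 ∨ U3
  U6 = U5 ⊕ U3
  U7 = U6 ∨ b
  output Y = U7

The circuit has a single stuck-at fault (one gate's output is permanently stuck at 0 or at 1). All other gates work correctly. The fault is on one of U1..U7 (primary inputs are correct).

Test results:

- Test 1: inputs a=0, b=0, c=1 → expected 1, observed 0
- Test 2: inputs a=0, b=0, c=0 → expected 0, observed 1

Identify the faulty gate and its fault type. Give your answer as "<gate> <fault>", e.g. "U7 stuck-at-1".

Fault-free values for test 1 (a=0, b=0, c=1): U1=0, U2=1, U3=0, U4=1, U5=1, U6=1, U7=1, giving Y=1. Observed 0.
Test 1: faults giving observed 0 are {U1 stuck-at-1, U3 stuck-at-1, U4 stuck-at-0, U5 stuck-at-0, U6 stuck-at-0, U7 stuck-at-0}.
Test 2 (a=0, b=0, c=0): fault-free U1=1, U2=0, U3=1, U4=1, U5=1, U6=0, U7=0 → 0; observed 1. Eliminates U1 stuck-at-1, U3 stuck-at-1, U4 stuck-at-0, U6 stuck-at-0, U7 stuck-at-0.
Only U5 stuck-at-0 is consistent with every test.

U5 stuck-at-0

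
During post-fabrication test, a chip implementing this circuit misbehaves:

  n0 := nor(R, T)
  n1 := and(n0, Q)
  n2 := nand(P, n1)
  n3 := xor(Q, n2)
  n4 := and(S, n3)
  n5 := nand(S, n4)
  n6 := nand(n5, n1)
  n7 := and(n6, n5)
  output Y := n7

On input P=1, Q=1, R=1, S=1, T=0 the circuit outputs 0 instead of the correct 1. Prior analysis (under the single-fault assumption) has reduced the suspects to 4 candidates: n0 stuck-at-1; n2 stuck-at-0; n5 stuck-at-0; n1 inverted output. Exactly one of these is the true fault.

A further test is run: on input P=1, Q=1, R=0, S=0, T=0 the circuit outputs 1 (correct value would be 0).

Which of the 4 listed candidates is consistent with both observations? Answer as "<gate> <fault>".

n1 inverted output

Evaluate each candidate on input P=1, Q=1, R=0, S=0, T=0:
  n0 stuck-at-1: n0=1 [stuck-at-1], n1=1, n2=0, n3=1, n4=0, n5=1, n6=0, n7=0 → 0 — eliminated
  n2 stuck-at-0: n0=1, n1=1, n2=0 [stuck-at-0], n3=1, n4=0, n5=1, n6=0, n7=0 → 0 — eliminated
  n5 stuck-at-0: n0=1, n1=1, n2=0, n3=1, n4=0, n5=0 [stuck-at-0], n6=1, n7=0 → 0 — eliminated
  n1 inverted output: n0=1, n1=0 [inverted output], n2=1, n3=0, n4=0, n5=1, n6=1, n7=1 → 1 — matches
Only n1 inverted output reproduces the observed 1.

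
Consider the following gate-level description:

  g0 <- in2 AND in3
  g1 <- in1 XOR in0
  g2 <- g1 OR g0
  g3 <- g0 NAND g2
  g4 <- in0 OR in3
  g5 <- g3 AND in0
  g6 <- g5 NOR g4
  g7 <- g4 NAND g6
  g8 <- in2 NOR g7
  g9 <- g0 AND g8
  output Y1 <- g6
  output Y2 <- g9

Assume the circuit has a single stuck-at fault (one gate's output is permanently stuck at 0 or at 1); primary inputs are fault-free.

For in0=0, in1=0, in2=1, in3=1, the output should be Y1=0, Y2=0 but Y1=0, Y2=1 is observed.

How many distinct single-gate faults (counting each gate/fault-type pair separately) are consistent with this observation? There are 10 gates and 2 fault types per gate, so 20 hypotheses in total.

Fault-free: g0=1, g1=0, g2=1, g3=0, g4=1, g5=0, g6=0, g7=1, g8=0, g9=0 → Y1=0, Y2=0. Observed Y1=0, Y2=1.
  g0: none of the 2 fault types match ✗
  g1: none of the 2 fault types match ✗
  g2: none of the 2 fault types match ✗
  g3: none of the 2 fault types match ✗
  g4: none of the 2 fault types match ✗
  g5: none of the 2 fault types match ✗
  g6: none of the 2 fault types match ✗
  g7: none of the 2 fault types match ✗
  g8: stuck-at-1 ✓; others ✗
  g9: stuck-at-1 ✓; others ✗
Consistent faults: {g8 stuck-at-1, g9 stuck-at-1} — 2 in all.

2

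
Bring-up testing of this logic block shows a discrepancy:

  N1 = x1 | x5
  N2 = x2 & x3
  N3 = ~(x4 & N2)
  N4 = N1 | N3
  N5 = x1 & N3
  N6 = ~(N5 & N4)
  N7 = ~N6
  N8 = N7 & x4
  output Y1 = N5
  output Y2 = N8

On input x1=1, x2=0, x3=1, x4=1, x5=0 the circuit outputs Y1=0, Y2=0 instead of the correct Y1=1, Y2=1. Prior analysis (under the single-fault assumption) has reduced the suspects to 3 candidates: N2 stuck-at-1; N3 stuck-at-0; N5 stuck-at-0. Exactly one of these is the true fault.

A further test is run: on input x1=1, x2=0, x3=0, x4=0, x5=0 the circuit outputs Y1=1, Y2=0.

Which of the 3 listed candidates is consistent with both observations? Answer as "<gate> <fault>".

N2 stuck-at-1

Evaluate each candidate on input x1=1, x2=0, x3=0, x4=0, x5=0:
  N2 stuck-at-1: N1=1, N2=1 [stuck-at-1], N3=1, N4=1, N5=1, N6=0, N7=1, N8=0 → Y1=1, Y2=0 — matches
  N3 stuck-at-0: N1=1, N2=0, N3=0 [stuck-at-0], N4=1, N5=0, N6=1, N7=0, N8=0 → Y1=0, Y2=0 — eliminated
  N5 stuck-at-0: N1=1, N2=0, N3=1, N4=1, N5=0 [stuck-at-0], N6=1, N7=0, N8=0 → Y1=0, Y2=0 — eliminated
Only N2 stuck-at-1 reproduces the observed Y1=1, Y2=0.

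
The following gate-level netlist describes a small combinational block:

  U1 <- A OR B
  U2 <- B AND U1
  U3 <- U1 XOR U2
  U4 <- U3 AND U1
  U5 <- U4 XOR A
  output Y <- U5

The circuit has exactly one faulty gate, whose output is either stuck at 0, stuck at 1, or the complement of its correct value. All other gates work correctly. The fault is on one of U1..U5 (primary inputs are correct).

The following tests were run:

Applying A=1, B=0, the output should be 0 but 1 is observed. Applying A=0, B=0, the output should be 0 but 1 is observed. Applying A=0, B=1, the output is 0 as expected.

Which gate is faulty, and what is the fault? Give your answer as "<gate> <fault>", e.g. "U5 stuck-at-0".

U1 inverted output

Fault-free values for test 1 (A=1, B=0): U1=1, U2=0, U3=1, U4=1, U5=0, giving Y=0. Observed 1.
Test 1: faults giving observed 1 are {U1 stuck-at-0, U1 inverted output, U2 stuck-at-1, U2 inverted output, U3 stuck-at-0, U3 inverted output, U4 stuck-at-0, U4 inverted output, U5 stuck-at-1, U5 inverted output}.
Test 2 (A=0, B=0): fault-free U1=0, U2=0, U3=0, U4=0, U5=0 → 0; observed 1. Eliminates U1 stuck-at-0, U2 stuck-at-1, U2 inverted output, U3 stuck-at-0, U3 inverted output, U4 stuck-at-0.
Test 3 (A=0, B=1): fault-free U1=1, U2=1, U3=0, U4=0, U5=0 → 0; observed 0. Eliminates U4 inverted output, U5 stuck-at-1, U5 inverted output.
Only U1 inverted output is consistent with every test.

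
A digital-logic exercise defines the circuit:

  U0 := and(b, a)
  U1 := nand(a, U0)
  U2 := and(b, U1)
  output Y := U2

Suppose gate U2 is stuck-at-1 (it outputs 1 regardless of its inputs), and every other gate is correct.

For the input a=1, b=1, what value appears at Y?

1

Propagate with U2 forced: U0=1, U1=0, U2=1 [stuck-at-1].
So Y = 1. (Without the fault it would be 0.)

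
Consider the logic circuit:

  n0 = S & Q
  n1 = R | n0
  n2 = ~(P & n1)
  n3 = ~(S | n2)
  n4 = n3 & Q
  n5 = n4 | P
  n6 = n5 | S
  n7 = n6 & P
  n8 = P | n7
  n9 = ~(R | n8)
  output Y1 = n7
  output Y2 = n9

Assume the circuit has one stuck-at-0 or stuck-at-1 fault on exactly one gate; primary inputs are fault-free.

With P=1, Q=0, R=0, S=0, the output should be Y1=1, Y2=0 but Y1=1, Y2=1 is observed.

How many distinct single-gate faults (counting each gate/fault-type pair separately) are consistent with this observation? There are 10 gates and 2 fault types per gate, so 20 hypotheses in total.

2

Fault-free: n0=0, n1=0, n2=1, n3=0, n4=0, n5=1, n6=1, n7=1, n8=1, n9=0 → Y1=1, Y2=0. Observed Y1=1, Y2=1.
  n0: none of the 2 fault types match ✗
  n1: none of the 2 fault types match ✗
  n2: none of the 2 fault types match ✗
  n3: none of the 2 fault types match ✗
  n4: none of the 2 fault types match ✗
  n5: none of the 2 fault types match ✗
  n6: none of the 2 fault types match ✗
  n7: none of the 2 fault types match ✗
  n8: stuck-at-0 ✓; others ✗
  n9: stuck-at-1 ✓; others ✗
Consistent faults: {n8 stuck-at-0, n9 stuck-at-1} — 2 in all.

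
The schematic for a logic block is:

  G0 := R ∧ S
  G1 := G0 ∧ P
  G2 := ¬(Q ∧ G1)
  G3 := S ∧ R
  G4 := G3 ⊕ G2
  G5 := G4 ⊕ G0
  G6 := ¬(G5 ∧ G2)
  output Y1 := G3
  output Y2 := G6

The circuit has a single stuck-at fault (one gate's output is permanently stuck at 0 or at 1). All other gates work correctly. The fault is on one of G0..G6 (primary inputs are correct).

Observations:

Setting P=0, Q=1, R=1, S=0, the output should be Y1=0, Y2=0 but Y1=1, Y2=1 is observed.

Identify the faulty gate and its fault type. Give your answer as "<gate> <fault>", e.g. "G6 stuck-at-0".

Fault-free values for test 1 (P=0, Q=1, R=1, S=0): G0=0, G1=0, G2=1, G3=0, G4=1, G5=1, G6=0, giving Y1=0, Y2=0. Observed Y1=1, Y2=1.
Test 1: faults giving observed Y1=1, Y2=1 are {G3 stuck-at-1}.
Only G3 stuck-at-1 is consistent with every test.

G3 stuck-at-1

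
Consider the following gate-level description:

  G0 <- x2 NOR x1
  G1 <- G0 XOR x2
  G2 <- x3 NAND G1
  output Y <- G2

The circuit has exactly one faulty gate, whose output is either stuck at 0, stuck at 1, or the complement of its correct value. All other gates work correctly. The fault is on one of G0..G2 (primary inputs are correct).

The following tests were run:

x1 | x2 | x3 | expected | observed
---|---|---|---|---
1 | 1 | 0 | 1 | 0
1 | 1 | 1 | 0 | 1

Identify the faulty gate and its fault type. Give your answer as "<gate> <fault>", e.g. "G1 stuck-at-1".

G2 inverted output

Fault-free values for test 1 (x1=1, x2=1, x3=0): G0=0, G1=1, G2=1, giving Y=1. Observed 0.
Test 1: faults giving observed 0 are {G2 stuck-at-0, G2 inverted output}.
Test 2 (x1=1, x2=1, x3=1): fault-free G0=0, G1=1, G2=0 → 0; observed 1. Eliminates G2 stuck-at-0.
Only G2 inverted output is consistent with every test.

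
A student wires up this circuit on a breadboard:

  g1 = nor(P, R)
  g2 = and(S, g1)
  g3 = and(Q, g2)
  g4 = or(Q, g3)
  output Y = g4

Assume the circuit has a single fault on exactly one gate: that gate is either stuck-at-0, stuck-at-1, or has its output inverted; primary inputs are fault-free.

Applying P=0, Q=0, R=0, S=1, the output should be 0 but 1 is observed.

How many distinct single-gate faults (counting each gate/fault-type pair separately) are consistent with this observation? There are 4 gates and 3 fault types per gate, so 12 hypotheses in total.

4

Fault-free: g1=1, g2=1, g3=0, g4=0 → 0. Observed 1.
  g1 stuck-at-0: output 0 ✗
  g1 stuck-at-1: output 0 ✗
  g1 inverted output: output 0 ✗
  g2 stuck-at-0: output 0 ✗
  g2 stuck-at-1: output 0 ✗
  g2 inverted output: output 0 ✗
  g3 stuck-at-0: output 0 ✗
  g3 stuck-at-1: output 1 ✓
  g3 inverted output: output 1 ✓
  g4 stuck-at-0: output 0 ✗
  g4 stuck-at-1: output 1 ✓
  g4 inverted output: output 1 ✓
Consistent faults: {g3 stuck-at-1, g3 inverted output, g4 stuck-at-1, g4 inverted output} — 4 in all.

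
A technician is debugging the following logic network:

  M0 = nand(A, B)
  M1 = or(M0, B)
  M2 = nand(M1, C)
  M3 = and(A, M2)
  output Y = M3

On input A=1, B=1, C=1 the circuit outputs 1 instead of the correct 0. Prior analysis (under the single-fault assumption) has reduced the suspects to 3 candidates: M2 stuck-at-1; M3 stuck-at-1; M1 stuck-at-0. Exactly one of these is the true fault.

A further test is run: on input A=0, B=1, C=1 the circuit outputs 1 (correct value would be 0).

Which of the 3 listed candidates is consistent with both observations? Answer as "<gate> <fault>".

M3 stuck-at-1

Evaluate each candidate on input A=0, B=1, C=1:
  M2 stuck-at-1: M0=1, M1=1, M2=1 [stuck-at-1], M3=0 → 0 — eliminated
  M3 stuck-at-1: M0=1, M1=1, M2=0, M3=1 [stuck-at-1] → 1 — matches
  M1 stuck-at-0: M0=1, M1=0 [stuck-at-0], M2=1, M3=0 → 0 — eliminated
Only M3 stuck-at-1 reproduces the observed 1.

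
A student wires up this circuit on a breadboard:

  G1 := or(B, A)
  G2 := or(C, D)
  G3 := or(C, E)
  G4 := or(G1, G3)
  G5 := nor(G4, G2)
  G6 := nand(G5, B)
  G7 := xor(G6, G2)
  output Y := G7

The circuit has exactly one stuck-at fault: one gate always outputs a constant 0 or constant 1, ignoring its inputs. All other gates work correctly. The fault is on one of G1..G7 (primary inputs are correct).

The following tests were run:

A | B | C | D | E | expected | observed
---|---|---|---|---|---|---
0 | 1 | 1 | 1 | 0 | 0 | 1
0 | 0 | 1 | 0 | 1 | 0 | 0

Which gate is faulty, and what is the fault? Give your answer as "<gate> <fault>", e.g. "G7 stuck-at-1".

Fault-free values for test 1 (A=0, B=1, C=1, D=1, E=0): G1=1, G2=1, G3=1, G4=1, G5=0, G6=1, G7=0, giving Y=0. Observed 1.
Test 1: faults giving observed 1 are {G2 stuck-at-0, G5 stuck-at-1, G6 stuck-at-0, G7 stuck-at-1}.
Test 2 (A=0, B=0, C=1, D=0, E=1): fault-free G1=0, G2=1, G3=1, G4=1, G5=0, G6=1, G7=0 → 0; observed 0. Eliminates G2 stuck-at-0, G6 stuck-at-0, G7 stuck-at-1.
Only G5 stuck-at-1 is consistent with every test.

G5 stuck-at-1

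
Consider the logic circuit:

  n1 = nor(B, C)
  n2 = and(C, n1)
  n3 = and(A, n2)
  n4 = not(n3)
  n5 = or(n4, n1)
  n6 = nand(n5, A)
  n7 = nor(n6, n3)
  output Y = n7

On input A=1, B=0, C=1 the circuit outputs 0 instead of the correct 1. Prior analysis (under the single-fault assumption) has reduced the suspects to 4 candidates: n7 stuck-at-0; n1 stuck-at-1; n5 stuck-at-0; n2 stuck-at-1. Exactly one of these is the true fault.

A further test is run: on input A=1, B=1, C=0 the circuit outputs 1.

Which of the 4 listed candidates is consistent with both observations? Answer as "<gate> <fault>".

n1 stuck-at-1

Evaluate each candidate on input A=1, B=1, C=0:
  n7 stuck-at-0: n1=0, n2=0, n3=0, n4=1, n5=1, n6=0, n7=0 [stuck-at-0] → 0 — eliminated
  n1 stuck-at-1: n1=1 [stuck-at-1], n2=0, n3=0, n4=1, n5=1, n6=0, n7=1 → 1 — matches
  n5 stuck-at-0: n1=0, n2=0, n3=0, n4=1, n5=0 [stuck-at-0], n6=1, n7=0 → 0 — eliminated
  n2 stuck-at-1: n1=0, n2=1 [stuck-at-1], n3=1, n4=0, n5=0, n6=1, n7=0 → 0 — eliminated
Only n1 stuck-at-1 reproduces the observed 1.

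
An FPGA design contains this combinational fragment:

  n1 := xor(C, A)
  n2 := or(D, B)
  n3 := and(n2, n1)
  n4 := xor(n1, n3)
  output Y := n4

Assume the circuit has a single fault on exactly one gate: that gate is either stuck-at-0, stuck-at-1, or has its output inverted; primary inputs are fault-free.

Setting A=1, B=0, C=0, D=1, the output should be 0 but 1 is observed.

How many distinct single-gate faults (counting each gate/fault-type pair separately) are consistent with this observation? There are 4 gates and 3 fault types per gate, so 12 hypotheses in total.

6

Fault-free: n1=1, n2=1, n3=1, n4=0 → 0. Observed 1.
  n1 stuck-at-0: output 0 ✗
  n1 stuck-at-1: output 0 ✗
  n1 inverted output: output 0 ✗
  n2 stuck-at-0: output 1 ✓
  n2 stuck-at-1: output 0 ✗
  n2 inverted output: output 1 ✓
  n3 stuck-at-0: output 1 ✓
  n3 stuck-at-1: output 0 ✗
  n3 inverted output: output 1 ✓
  n4 stuck-at-0: output 0 ✗
  n4 stuck-at-1: output 1 ✓
  n4 inverted output: output 1 ✓
Consistent faults: {n2 stuck-at-0, n2 inverted output, n3 stuck-at-0, n3 inverted output, n4 stuck-at-1, n4 inverted output} — 6 in all.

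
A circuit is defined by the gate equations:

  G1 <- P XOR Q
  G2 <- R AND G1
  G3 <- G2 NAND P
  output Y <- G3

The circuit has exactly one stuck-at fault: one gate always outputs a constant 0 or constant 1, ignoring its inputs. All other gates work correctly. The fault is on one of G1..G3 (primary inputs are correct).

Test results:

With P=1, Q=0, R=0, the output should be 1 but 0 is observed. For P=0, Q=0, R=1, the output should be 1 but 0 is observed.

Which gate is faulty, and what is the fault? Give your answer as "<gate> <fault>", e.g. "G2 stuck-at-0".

Fault-free values for test 1 (P=1, Q=0, R=0): G1=1, G2=0, G3=1, giving Y=1. Observed 0.
Test 1: faults giving observed 0 are {G2 stuck-at-1, G3 stuck-at-0}.
Test 2 (P=0, Q=0, R=1): fault-free G1=0, G2=0, G3=1 → 1; observed 0. Eliminates G2 stuck-at-1.
Only G3 stuck-at-0 is consistent with every test.

G3 stuck-at-0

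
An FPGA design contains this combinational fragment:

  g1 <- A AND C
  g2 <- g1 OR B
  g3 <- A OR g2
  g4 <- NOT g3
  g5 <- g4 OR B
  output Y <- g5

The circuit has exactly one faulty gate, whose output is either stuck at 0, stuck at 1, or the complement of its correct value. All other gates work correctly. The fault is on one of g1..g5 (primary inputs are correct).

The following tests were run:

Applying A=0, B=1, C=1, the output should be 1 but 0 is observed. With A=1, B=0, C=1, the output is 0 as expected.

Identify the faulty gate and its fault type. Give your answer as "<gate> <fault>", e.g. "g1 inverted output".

Fault-free values for test 1 (A=0, B=1, C=1): g1=0, g2=1, g3=1, g4=0, g5=1, giving Y=1. Observed 0.
Test 1: faults giving observed 0 are {g5 stuck-at-0, g5 inverted output}.
Test 2 (A=1, B=0, C=1): fault-free g1=1, g2=1, g3=1, g4=0, g5=0 → 0; observed 0. Eliminates g5 inverted output.
Only g5 stuck-at-0 is consistent with every test.

g5 stuck-at-0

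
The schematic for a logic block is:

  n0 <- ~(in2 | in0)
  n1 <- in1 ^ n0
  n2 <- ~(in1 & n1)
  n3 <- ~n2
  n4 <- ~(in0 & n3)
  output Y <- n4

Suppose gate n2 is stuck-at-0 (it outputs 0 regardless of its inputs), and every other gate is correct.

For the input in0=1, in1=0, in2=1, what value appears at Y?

0

Propagate with n2 forced: n0=0, n1=0, n2=0 [stuck-at-0], n3=1, n4=0.
So Y = 0. (Without the fault it would be 1.)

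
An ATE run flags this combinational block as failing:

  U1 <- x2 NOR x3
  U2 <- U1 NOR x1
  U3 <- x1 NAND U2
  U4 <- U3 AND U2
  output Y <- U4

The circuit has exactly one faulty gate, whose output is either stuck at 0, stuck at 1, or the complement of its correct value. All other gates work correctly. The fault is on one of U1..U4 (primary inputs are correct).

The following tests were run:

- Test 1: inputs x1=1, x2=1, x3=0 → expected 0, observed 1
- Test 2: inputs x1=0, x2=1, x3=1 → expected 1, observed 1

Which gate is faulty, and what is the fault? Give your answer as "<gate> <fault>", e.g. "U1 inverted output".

Fault-free values for test 1 (x1=1, x2=1, x3=0): U1=0, U2=0, U3=1, U4=0, giving Y=0. Observed 1.
Test 1: faults giving observed 1 are {U4 stuck-at-1, U4 inverted output}.
Test 2 (x1=0, x2=1, x3=1): fault-free U1=0, U2=1, U3=1, U4=1 → 1; observed 1. Eliminates U4 inverted output.
Only U4 stuck-at-1 is consistent with every test.

U4 stuck-at-1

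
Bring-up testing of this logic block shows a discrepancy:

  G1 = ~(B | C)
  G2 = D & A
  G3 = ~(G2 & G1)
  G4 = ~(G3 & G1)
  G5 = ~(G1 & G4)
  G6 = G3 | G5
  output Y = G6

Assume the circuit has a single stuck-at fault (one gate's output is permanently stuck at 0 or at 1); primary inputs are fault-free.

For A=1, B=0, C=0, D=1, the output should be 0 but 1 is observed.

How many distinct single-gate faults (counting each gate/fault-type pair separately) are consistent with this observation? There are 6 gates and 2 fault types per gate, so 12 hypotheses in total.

6

Fault-free: G1=1, G2=1, G3=0, G4=1, G5=0, G6=0 → 0. Observed 1.
  G1 stuck-at-0: output 1 ✓
  G1 stuck-at-1: output 0 ✗
  G2 stuck-at-0: output 1 ✓
  G2 stuck-at-1: output 0 ✗
  G3 stuck-at-0: output 0 ✗
  G3 stuck-at-1: output 1 ✓
  G4 stuck-at-0: output 1 ✓
  G4 stuck-at-1: output 0 ✗
  G5 stuck-at-0: output 0 ✗
  G5 stuck-at-1: output 1 ✓
  G6 stuck-at-0: output 0 ✗
  G6 stuck-at-1: output 1 ✓
Consistent faults: {G1 stuck-at-0, G2 stuck-at-0, G3 stuck-at-1, G4 stuck-at-0, G5 stuck-at-1, G6 stuck-at-1} — 6 in all.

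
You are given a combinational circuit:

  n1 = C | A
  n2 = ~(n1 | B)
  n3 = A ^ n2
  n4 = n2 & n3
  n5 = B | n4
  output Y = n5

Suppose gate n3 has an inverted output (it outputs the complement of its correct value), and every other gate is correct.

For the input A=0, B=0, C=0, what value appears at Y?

Propagate with n3 forced: n1=0, n2=1, n3=0 [inverted output], n4=0, n5=0.
So Y = 0. (Without the fault it would be 1.)

0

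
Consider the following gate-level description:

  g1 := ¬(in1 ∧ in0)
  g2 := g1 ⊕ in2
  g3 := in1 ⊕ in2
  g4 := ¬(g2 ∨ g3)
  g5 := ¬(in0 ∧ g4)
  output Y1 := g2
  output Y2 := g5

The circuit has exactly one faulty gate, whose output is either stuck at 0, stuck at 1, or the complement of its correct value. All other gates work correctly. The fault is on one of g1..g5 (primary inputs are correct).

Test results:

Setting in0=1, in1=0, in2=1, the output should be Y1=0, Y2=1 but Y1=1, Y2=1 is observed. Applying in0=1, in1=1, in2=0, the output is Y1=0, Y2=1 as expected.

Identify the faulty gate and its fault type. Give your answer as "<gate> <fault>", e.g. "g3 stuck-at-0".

g1 stuck-at-0

Fault-free values for test 1 (in0=1, in1=0, in2=1): g1=1, g2=0, g3=1, g4=0, g5=1, giving Y1=0, Y2=1. Observed Y1=1, Y2=1.
Test 1: faults giving observed Y1=1, Y2=1 are {g1 stuck-at-0, g1 inverted output, g2 stuck-at-1, g2 inverted output}.
Test 2 (in0=1, in1=1, in2=0): fault-free g1=0, g2=0, g3=1, g4=0, g5=1 → Y1=0, Y2=1; observed Y1=0, Y2=1. Eliminates g1 inverted output, g2 stuck-at-1, g2 inverted output.
Only g1 stuck-at-0 is consistent with every test.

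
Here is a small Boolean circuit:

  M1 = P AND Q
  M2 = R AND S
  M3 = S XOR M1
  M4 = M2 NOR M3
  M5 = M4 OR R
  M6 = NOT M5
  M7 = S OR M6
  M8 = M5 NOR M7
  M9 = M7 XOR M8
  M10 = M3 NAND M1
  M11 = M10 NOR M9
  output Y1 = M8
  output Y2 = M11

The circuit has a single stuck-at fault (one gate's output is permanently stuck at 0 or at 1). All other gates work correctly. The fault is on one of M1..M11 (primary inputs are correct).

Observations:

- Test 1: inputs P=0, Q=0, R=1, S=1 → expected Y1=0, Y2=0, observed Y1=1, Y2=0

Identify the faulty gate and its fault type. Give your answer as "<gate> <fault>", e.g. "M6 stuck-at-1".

Fault-free values for test 1 (P=0, Q=0, R=1, S=1): M1=0, M2=1, M3=1, M4=0, M5=1, M6=0, M7=1, M8=0, M9=1, M10=1, M11=0, giving Y1=0, Y2=0. Observed Y1=1, Y2=0.
Test 1: faults giving observed Y1=1, Y2=0 are {M8 stuck-at-1}.
Only M8 stuck-at-1 is consistent with every test.

M8 stuck-at-1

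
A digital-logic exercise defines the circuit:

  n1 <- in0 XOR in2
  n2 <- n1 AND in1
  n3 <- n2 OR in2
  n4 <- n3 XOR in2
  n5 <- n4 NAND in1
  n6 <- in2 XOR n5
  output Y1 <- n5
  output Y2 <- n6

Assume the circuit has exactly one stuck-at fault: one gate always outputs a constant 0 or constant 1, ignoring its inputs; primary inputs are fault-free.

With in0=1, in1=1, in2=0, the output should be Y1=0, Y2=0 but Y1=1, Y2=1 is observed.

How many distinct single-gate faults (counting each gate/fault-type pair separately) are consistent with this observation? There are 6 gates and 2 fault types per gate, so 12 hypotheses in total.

Fault-free: n1=1, n2=1, n3=1, n4=1, n5=0, n6=0 → Y1=0, Y2=0. Observed Y1=1, Y2=1.
  n1 stuck-at-0: output Y1=1, Y2=1 ✓
  n1 stuck-at-1: output Y1=0, Y2=0 ✗
  n2 stuck-at-0: output Y1=1, Y2=1 ✓
  n2 stuck-at-1: output Y1=0, Y2=0 ✗
  n3 stuck-at-0: output Y1=1, Y2=1 ✓
  n3 stuck-at-1: output Y1=0, Y2=0 ✗
  n4 stuck-at-0: output Y1=1, Y2=1 ✓
  n4 stuck-at-1: output Y1=0, Y2=0 ✗
  n5 stuck-at-0: output Y1=0, Y2=0 ✗
  n5 stuck-at-1: output Y1=1, Y2=1 ✓
  n6 stuck-at-0: output Y1=0, Y2=0 ✗
  n6 stuck-at-1: output Y1=0, Y2=1 ✗
Consistent faults: {n1 stuck-at-0, n2 stuck-at-0, n3 stuck-at-0, n4 stuck-at-0, n5 stuck-at-1} — 5 in all.

5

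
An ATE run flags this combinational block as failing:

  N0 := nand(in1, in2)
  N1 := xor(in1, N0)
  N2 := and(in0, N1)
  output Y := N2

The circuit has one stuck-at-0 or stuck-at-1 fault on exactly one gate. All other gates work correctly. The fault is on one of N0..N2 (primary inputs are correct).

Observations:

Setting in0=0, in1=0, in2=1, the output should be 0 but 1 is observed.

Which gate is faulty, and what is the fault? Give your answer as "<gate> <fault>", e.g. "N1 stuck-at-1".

Fault-free values for test 1 (in0=0, in1=0, in2=1): N0=1, N1=1, N2=0, giving Y=0. Observed 1.
Test 1: faults giving observed 1 are {N2 stuck-at-1}.
Only N2 stuck-at-1 is consistent with every test.

N2 stuck-at-1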